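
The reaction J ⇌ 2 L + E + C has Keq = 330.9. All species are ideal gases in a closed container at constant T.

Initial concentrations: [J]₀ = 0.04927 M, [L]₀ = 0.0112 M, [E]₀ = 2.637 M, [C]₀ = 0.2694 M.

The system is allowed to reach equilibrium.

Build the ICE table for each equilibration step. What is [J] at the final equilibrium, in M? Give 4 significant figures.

Q₀ = 0.001809 vs Keq = 330.9 ⇒ Q<K, forward
Step 1:
                  J         L         E         C
  init      0.04927    0.0112     2.637    0.2694
  Δ        -0.04924   0.09848   0.04924   0.04924
  eq      3.1116e-05    0.1097     2.686    0.3186
  solve Keq expr → x = 0.04924; check Q = 330.9

[J]_eq = 3.1116e-05 M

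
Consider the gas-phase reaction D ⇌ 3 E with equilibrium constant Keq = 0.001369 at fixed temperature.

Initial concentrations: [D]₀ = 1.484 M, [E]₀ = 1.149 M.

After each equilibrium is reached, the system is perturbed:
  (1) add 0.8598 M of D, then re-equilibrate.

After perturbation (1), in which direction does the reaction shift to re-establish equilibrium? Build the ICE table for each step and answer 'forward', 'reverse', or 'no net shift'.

Q₀ = 1.022 vs Keq = 0.001369 ⇒ Q>K, reverse
Step 1:
                   D          E
  I            1.484      1.149
  C           0.3378     -1.013
  E            1.822     0.1356
  solve Keq expr → x = -0.3378; check Q = 0.001369
Then add 0.8598 M of D.
Step 2:
                   D          E
  I            2.682     0.1356
  C        -0.006178    0.01853
  E            2.675     0.1541
  solve Keq expr → x = 0.006178; check Q = 0.001369

Direction: forward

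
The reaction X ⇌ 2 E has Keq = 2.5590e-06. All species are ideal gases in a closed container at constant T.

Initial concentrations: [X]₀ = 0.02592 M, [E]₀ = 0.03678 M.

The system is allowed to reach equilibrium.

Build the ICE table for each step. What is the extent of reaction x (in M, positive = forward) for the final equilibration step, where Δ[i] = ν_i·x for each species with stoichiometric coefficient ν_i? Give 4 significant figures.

Q₀ = 0.05219 vs Keq = 2.5590e-06 ⇒ Q>K, reverse
Step 1:
                    X           E
  Initial     0.02592     0.03678
  Change      0.01822    -0.03644
  Equil       0.04414  3.3609e-04
  solve Keq expr → x = -0.01822; check Q = 2.5590e-06

x = -0.01822 M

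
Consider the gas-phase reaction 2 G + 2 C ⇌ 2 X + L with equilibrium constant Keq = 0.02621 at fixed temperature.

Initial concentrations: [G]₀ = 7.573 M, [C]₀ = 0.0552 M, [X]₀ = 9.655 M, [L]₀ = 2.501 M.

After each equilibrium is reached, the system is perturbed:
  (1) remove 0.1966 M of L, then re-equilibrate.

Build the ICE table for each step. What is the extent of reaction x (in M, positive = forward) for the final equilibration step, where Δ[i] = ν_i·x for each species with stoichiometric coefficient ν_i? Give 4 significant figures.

Q₀ = 1334 vs Keq = 0.02621 ⇒ Q>K, reverse
Step 1:
                  G         C         X         L
  I           7.573    0.0552     9.655     2.501
  C           3.291     3.291    -3.291    -1.646
  E           10.86     3.346     6.364    0.8554
  solve Keq expr → x = -1.646; check Q = 0.02621
Then remove 0.1966 M of L.
Step 2:
                  G         C         X         L
  I           10.86     3.346     6.364    0.6588
  C         -0.1429   -0.1429    0.1429   0.07145
  E           10.72     3.203     6.507    0.7303
  solve Keq expr → x = 0.07145; check Q = 0.02621

x = 0.07145 M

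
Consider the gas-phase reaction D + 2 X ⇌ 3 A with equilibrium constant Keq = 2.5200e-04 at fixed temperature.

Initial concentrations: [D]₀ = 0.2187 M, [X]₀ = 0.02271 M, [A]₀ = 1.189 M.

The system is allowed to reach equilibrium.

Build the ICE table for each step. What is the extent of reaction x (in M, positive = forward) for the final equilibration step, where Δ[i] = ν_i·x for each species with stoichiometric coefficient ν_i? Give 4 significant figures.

x = -0.3812 M

Q₀ = 1.4903e+04 vs Keq = 2.5200e-04 ⇒ Q>K, reverse
Step 1:
                  D         X         A
  I          0.2187   0.02271     1.189
  C          0.3812    0.7624    -1.144
  E          0.5999    0.7852   0.04534
  solve Keq expr → x = -0.3812; check Q = 2.5200e-04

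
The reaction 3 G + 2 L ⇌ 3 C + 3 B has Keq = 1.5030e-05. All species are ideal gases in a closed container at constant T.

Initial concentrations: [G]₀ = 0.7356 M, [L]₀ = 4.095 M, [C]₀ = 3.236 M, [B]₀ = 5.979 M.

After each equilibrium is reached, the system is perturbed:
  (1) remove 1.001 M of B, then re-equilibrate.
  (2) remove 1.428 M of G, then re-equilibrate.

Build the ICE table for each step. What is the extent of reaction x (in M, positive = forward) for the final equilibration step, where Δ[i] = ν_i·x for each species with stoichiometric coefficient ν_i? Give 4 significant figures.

x = -0.01864 M

Q₀ = 1085 vs Keq = 1.5030e-05 ⇒ Q>K, reverse
Step 1:
                   G          L          C          B
  Initial     0.7356      4.095      3.236      5.979
  Change       3.124      2.082     -3.124     -3.124
  Equil        3.859      6.177     0.1123      2.855
  solve Keq expr → x = -1.041; check Q = 1.5030e-05
Then remove 1.001 M of B.
Step 2:
                   G          L          C          B
  Initial      3.859      6.177     0.1123      1.854
  Change    -0.05289   -0.03526    0.05289    0.05289
  Equil        3.806      6.142     0.1652      1.907
  solve Keq expr → x = 0.01763; check Q = 1.5030e-05
Then remove 1.428 M of G.
Step 3:
                   G          L          C          B
  Initial      2.378      6.142     0.1652      1.907
  Change     0.05592    0.03728   -0.05592   -0.05592
  Equil        2.434      6.179     0.1093      1.851
  solve Keq expr → x = -0.01864; check Q = 1.5030e-05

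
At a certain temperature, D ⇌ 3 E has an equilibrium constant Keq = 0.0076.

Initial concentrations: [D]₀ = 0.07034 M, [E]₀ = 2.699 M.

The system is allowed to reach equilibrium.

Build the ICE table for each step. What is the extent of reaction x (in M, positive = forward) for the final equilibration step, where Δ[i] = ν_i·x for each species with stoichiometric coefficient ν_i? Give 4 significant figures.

Q₀ = 279.5 vs Keq = 0.0076 ⇒ Q>K, reverse
Step 1:
                    D           E
  I           0.07034       2.699
  C            0.8362      -2.509
  E            0.9066      0.1903
  solve Keq expr → x = -0.8362; check Q = 0.0076

x = -0.8362 M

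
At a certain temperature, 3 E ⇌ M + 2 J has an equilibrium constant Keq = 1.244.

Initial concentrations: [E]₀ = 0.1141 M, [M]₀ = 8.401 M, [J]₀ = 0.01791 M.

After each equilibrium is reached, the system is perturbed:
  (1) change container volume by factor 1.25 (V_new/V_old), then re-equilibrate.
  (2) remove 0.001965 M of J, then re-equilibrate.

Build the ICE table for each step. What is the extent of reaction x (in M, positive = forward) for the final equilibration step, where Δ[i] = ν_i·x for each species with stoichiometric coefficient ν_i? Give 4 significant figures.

Q₀ = 1.814 vs Keq = 1.244 ⇒ Q>K, reverse
Step 1:
                    E           M           J
  I            0.1141       8.401     0.01791
  C          0.003566   -0.001189   -0.002377
  E            0.1177         8.4     0.01553
  solve Keq expr → x = -0.001189; check Q = 1.244
Then change container volume by factor 1.25 (V_new/V_old).
Step 2:
                    E           M           J
  I           0.09413        6.72     0.01243
  C                 0           0           0
  E           0.09413        6.72     0.01243
  solve Keq expr → x = 0; check Q = 1.244
Then remove 0.001965 M of J.
Step 3:
                    E           M           J
  I           0.09413        6.72     0.01046
  C         -0.002275  7.5830e-04    0.001517
  E           0.09186       6.721     0.01198
  solve Keq expr → x = 7.5830e-04; check Q = 1.244

x = 7.5830e-04 M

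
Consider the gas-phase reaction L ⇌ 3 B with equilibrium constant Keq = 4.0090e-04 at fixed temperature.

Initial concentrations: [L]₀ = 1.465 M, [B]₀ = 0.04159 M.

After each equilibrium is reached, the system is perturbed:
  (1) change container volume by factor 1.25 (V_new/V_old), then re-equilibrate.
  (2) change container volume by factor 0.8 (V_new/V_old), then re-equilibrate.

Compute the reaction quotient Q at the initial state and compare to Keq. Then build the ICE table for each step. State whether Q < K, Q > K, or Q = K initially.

Q₀ = 4.9105e-05; Q < K (proceeds forward)

Q₀ = 4.9105e-05 vs Keq = 4.0090e-04 ⇒ Q<K, forward
Step 1:
                   L          B
  I            1.465    0.04159
  C         -0.01396    0.04189
  E            1.451    0.08348
  solve Keq expr → x = 0.01396; check Q = 4.0090e-04
Then change container volume by factor 1.25 (V_new/V_old).
Step 2:
                   L          B
  I            1.161    0.06678
  C        -0.003544    0.01063
  E            1.157    0.07742
  solve Keq expr → x = 0.003544; check Q = 4.0090e-04
Then change container volume by factor 0.8 (V_new/V_old).
Step 3:
                   L          B
  I            1.447    0.09677
  C          0.00443   -0.01329
  E            1.451    0.08348
  solve Keq expr → x = -0.00443; check Q = 4.0090e-04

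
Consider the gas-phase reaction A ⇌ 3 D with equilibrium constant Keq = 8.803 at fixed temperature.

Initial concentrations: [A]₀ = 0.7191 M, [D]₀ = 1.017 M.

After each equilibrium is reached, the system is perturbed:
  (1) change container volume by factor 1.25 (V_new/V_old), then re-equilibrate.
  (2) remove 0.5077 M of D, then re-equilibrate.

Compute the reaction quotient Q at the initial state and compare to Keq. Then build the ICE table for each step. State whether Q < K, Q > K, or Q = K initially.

Q₀ = 1.463 vs Keq = 8.803 ⇒ Q<K, forward
Step 1:
                   A          D
  init        0.7191      1.017
  Δ          -0.2104     0.6313
  eq          0.5087      1.648
  solve Keq expr → x = 0.2104; check Q = 8.803
Then change container volume by factor 1.25 (V_new/V_old).
Step 2:
                   A          D
  init        0.4069      1.319
  Δ          -0.0491     0.1473
  eq          0.3578      1.466
  solve Keq expr → x = 0.0491; check Q = 8.803
Then remove 0.5077 M of D.
Step 3:
                   A          D
  init        0.3578     0.9582
  Δ          -0.1118     0.3355
  eq           0.246      1.294
  solve Keq expr → x = 0.1118; check Q = 8.803

Q₀ = 1.463; Q < K (proceeds forward)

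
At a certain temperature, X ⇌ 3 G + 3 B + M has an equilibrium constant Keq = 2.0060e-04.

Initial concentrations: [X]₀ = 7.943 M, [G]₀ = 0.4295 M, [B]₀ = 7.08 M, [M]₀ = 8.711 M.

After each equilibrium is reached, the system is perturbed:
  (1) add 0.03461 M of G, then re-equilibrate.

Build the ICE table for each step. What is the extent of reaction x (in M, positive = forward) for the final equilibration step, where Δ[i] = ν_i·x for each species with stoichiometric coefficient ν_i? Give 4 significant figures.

Q₀ = 30.84 vs Keq = 2.0060e-04 ⇒ Q>K, reverse
Step 1:
                  X         G         B         M
  Initial     7.943    0.4295      7.08     8.711
  Change     0.1403   -0.4209   -0.4209   -0.1403
  Equil       8.083  0.008621     6.659     8.571
  solve Keq expr → x = -0.1403; check Q = 2.0060e-04
Then add 0.03461 M of G.
Step 2:
                  X         G         B         M
  Initial     8.083   0.04323     6.659     8.571
  Change    0.01152  -0.03456  -0.03456  -0.01152
  Equil       8.095  0.008674     6.625     8.559
  solve Keq expr → x = -0.01152; check Q = 2.0060e-04

x = -0.01152 M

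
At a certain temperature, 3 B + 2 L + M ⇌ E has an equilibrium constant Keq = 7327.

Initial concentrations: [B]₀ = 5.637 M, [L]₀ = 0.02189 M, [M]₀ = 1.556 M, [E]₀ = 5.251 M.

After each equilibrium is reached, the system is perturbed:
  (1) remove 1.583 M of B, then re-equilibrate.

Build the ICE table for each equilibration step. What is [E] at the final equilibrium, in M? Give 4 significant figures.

[E]_eq = 5.261 M

Q₀ = 39.32 vs Keq = 7327 ⇒ Q<K, forward
Step 1:
                   B          L          M          E
  init         5.637    0.02189      1.556      5.251
  Δ          -0.0304   -0.02027   -0.01013    0.01013
  eq           5.607   0.001623      1.546      5.261
  solve Keq expr → x = 0.01013; check Q = 7327
Then remove 1.583 M of B.
Step 2:
                   B          L          M          E
  init         4.024   0.001623      1.546      5.261
  Δ         0.001567   0.001045 5.2237e-04 -5.2237e-04
  eq           4.025   0.002668      1.546      5.261
  solve Keq expr → x = -5.2237e-04; check Q = 7327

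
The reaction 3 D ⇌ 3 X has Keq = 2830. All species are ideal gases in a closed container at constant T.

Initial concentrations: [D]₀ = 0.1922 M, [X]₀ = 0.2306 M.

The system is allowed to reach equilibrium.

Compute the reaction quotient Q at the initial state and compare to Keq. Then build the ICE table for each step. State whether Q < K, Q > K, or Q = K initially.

Q₀ = 1.727; Q < K (proceeds forward)

Q₀ = 1.727 vs Keq = 2830 ⇒ Q<K, forward
Step 1:
                   D          X
  I           0.1922     0.2306
  C          -0.1643     0.1643
  E          0.02792     0.3949
  solve Keq expr → x = 0.05476; check Q = 2830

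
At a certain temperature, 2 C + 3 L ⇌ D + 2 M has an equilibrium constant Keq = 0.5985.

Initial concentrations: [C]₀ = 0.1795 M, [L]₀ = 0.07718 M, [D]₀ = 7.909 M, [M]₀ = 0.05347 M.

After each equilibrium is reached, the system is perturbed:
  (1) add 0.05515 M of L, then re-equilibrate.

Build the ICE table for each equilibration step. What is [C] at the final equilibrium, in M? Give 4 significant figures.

Q₀ = 1527 vs Keq = 0.5985 ⇒ Q>K, reverse
Step 1:
                   C          L          D          M
  I           0.1795    0.07718      7.909    0.05347
  C          0.04974     0.0746   -0.02487   -0.04974
  E           0.2292     0.1518      7.884   0.003735
  solve Keq expr → x = -0.02487; check Q = 0.5985
Then add 0.05515 M of L.
Step 2:
                   C          L          D          M
  I           0.2292     0.2069      7.884   0.003735
  C        -0.002028  -0.003042   0.001014   0.002028
  E           0.2272     0.2039      7.885   0.005763
  solve Keq expr → x = 0.001014; check Q = 0.5985

[C]_eq = 0.2272 M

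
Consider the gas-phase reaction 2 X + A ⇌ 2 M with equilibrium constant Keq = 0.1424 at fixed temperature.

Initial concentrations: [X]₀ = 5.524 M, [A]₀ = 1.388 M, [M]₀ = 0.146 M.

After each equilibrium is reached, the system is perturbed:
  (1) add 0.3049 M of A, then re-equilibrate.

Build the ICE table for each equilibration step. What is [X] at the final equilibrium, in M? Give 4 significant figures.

Q₀ = 5.0328e-04 vs Keq = 0.1424 ⇒ Q<K, forward
Step 1:
                  X         A         M
  init        5.524     1.388     0.146
  Δ          -1.257   -0.6286     1.257
  eq          4.267    0.7594     1.403
  solve Keq expr → x = 0.6286; check Q = 0.1424
Then add 0.3049 M of A.
Step 2:
                  X         A         M
  init        4.267     1.064     1.403
  Δ         -0.1455  -0.07275    0.1455
  eq          4.121    0.9916     1.549
  solve Keq expr → x = 0.07275; check Q = 0.1424

[X]_eq = 4.121 M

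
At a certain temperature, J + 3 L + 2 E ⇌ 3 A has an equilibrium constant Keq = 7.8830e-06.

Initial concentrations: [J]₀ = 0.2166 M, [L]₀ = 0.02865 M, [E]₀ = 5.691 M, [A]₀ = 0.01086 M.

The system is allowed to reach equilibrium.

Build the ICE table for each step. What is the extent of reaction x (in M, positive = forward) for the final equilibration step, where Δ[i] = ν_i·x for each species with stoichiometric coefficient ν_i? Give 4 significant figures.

Q₀ = 0.007764 vs Keq = 7.8830e-06 ⇒ Q>K, reverse
Step 1:
                   J          L          E          A
  Initial     0.2166    0.02865      5.691    0.01086
  Change    0.003134   0.009402   0.006268  -0.009402
  Equil       0.2197    0.03805      5.697   0.001458
  solve Keq expr → x = -0.003134; check Q = 7.8830e-06

x = -0.003134 M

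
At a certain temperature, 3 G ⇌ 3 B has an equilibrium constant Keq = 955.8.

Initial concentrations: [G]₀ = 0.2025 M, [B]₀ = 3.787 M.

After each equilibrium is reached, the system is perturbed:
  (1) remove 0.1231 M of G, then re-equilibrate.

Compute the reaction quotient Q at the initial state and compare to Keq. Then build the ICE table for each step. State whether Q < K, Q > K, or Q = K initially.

Q₀ = 6540; Q > K (proceeds reverse)

Q₀ = 6540 vs Keq = 955.8 ⇒ Q>K, reverse
Step 1:
                  G         B
  init       0.2025     3.787
  Δ          0.1652   -0.1652
  eq         0.3677     3.622
  solve Keq expr → x = -0.05506; check Q = 955.8
Then remove 0.1231 M of G.
Step 2:
                  G         B
  init       0.2446     3.622
  Δ          0.1118   -0.1118
  eq         0.3563      3.51
  solve Keq expr → x = -0.03725; check Q = 955.8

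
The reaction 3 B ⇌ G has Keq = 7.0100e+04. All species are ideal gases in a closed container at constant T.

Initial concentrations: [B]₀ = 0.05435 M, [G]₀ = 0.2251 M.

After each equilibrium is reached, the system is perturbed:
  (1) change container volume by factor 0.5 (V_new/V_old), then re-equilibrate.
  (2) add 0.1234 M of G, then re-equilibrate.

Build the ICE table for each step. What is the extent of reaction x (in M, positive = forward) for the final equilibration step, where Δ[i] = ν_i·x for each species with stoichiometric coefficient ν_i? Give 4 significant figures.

x = -4.9967e-04 M

Q₀ = 1402 vs Keq = 7.0100e+04 ⇒ Q<K, forward
Step 1:
                  B         G
  Initial   0.05435    0.2251
  Change   -0.03932   0.01311
  Equil     0.01503    0.2382
  solve Keq expr → x = 0.01311; check Q = 7.0100e+04
Then change container volume by factor 0.5 (V_new/V_old).
Step 2:
                  B         G
  Initial   0.03007    0.4764
  Change   -0.01108  0.003693
  Equil     0.01899    0.4801
  solve Keq expr → x = 0.003693; check Q = 7.0100e+04
Then add 0.1234 M of G.
Step 3:
                  B         G
  Initial   0.01899    0.6035
  Change   0.001499 -4.9967e-04
  Equil     0.02049     0.603
  solve Keq expr → x = -4.9967e-04; check Q = 7.0100e+04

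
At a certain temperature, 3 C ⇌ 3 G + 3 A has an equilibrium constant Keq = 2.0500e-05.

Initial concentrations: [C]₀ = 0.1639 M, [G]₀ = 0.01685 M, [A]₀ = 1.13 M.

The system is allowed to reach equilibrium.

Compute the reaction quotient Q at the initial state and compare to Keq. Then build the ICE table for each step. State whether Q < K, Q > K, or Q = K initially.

Q₀ = 0.001568; Q > K (proceeds reverse)

Q₀ = 0.001568 vs Keq = 2.0500e-05 ⇒ Q>K, reverse
Step 1:
                  C         G         A
  init       0.1639   0.01685      1.13
  Δ         0.01253  -0.01253  -0.01253
  eq         0.1764  0.004321     1.117
  solve Keq expr → x = -0.004176; check Q = 2.0500e-05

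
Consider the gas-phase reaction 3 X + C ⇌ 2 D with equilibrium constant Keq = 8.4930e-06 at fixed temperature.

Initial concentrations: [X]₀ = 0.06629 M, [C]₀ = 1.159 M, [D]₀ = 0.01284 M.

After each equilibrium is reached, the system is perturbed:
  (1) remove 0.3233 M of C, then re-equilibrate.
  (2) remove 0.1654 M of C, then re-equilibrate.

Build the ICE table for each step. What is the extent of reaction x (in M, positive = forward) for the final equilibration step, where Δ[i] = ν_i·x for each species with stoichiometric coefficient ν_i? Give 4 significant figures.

Q₀ = 0.4883 vs Keq = 8.4930e-06 ⇒ Q>K, reverse
Step 1:
                    X           C           D
  Initial     0.06629       1.159     0.01284
  Change      0.01914    0.006381    -0.01276
  Equil       0.08543       1.165  7.8559e-05
  solve Keq expr → x = -0.006381; check Q = 8.4930e-06
Then remove 0.3233 M of C.
Step 2:
                    X           C           D
  Initial     0.08543      0.8421  7.8559e-05
  Change   1.7639e-05  5.8796e-06 -1.1759e-05
  Equil       0.08545      0.8421  6.6800e-05
  solve Keq expr → x = -5.8796e-06; check Q = 8.4930e-06
Then remove 0.1654 M of C.
Step 3:
                    X           C           D
  Initial     0.08545      0.6767  6.6800e-05
  Change   1.0361e-05  3.4538e-06 -6.9076e-06
  Equil       0.08546      0.6767  5.9892e-05
  solve Keq expr → x = -3.4538e-06; check Q = 8.4930e-06

x = -3.4538e-06 M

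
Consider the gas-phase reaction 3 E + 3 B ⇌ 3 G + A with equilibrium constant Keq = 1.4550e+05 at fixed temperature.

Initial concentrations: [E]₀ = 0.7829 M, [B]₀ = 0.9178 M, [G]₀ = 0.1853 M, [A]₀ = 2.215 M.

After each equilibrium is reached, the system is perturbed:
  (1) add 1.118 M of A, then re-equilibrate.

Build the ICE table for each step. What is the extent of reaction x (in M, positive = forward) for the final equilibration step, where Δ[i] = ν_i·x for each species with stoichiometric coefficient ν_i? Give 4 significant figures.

Q₀ = 0.03799 vs Keq = 1.4550e+05 ⇒ Q<K, forward
Step 1:
                    E           B           G           A
  init         0.7829      0.9178      0.1853       2.215
  Δ           -0.6864     -0.6864      0.6864      0.2288
  eq          0.09648      0.2314      0.8717       2.444
  solve Keq expr → x = 0.2288; check Q = 1.4550e+05
Then add 1.118 M of A.
Step 2:
                    E           B           G           A
  init        0.09648      0.2314      0.8717       3.562
  Δ          0.008164    0.008164   -0.008164   -0.002721
  eq           0.1046      0.2395      0.8636       3.559
  solve Keq expr → x = -0.002721; check Q = 1.4550e+05

x = -0.002721 M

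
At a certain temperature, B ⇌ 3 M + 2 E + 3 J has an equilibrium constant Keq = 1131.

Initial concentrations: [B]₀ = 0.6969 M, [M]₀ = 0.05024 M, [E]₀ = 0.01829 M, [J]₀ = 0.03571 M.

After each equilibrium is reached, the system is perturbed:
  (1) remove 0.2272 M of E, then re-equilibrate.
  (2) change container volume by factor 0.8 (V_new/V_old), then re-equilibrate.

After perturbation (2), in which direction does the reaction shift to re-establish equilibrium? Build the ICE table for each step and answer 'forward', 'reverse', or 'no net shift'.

Q₀ = 2.7719e-12 vs Keq = 1131 ⇒ Q<K, forward
Step 1:
                  B         M         E         J
  Initial    0.6969   0.05024   0.01829   0.03571
  Change    -0.6256     1.877     1.251     1.877
  Equil     0.07132     1.927     1.269     1.912
  solve Keq expr → x = 0.6256; check Q = 1131
Then remove 0.2272 M of E.
Step 2:
                  B         M         E         J
  Initial   0.07132     1.927     1.042     1.912
  Change   -0.01377   0.04131   0.02754   0.04131
  Equil     0.05755     1.968      1.07     1.954
  solve Keq expr → x = 0.01377; check Q = 1131
Then change container volume by factor 0.8 (V_new/V_old).
Step 3:
                  B         M         E         J
  Initial   0.07193      2.46     1.337     2.442
  Change    0.07676   -0.2303   -0.1535   -0.2303
  Equil      0.1487      2.23     1.184     2.212
  solve Keq expr → x = -0.07676; check Q = 1131

Direction: reverse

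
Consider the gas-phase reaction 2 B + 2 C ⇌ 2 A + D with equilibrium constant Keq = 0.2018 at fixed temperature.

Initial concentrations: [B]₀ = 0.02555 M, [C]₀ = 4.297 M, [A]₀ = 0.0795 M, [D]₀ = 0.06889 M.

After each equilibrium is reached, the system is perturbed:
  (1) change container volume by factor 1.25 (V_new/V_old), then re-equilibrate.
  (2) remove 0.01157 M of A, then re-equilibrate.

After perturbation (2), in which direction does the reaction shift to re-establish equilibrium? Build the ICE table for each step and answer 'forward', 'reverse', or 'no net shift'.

Q₀ = 0.03612 vs Keq = 0.2018 ⇒ Q<K, forward
Step 1:
                  B         C         A         D
  Initial   0.02555     4.297    0.0795   0.06889
  Change   -0.01246  -0.01246   0.01246  0.006228
  Equil     0.01309     4.285   0.09196   0.07512
  solve Keq expr → x = 0.006228; check Q = 0.2018
Then change container volume by factor 1.25 (V_new/V_old).
Step 2:
                  B         C         A         D
  Initial   0.01048     3.428   0.07356   0.06009
  Change   0.001021  0.001021 -0.001021 -5.1064e-04
  Equil      0.0115     3.429   0.07254   0.05958
  solve Keq expr → x = -5.1064e-04; check Q = 0.2018
Then remove 0.01157 M of A.
Step 3:
                  B         C         A         D
  Initial    0.0115     3.429   0.06097   0.05958
  Change  -0.001524 -0.001524  0.001524 7.6222e-04
  Equil    0.009972     3.427    0.0625   0.06035
  solve Keq expr → x = 7.6222e-04; check Q = 0.2018

Direction: forward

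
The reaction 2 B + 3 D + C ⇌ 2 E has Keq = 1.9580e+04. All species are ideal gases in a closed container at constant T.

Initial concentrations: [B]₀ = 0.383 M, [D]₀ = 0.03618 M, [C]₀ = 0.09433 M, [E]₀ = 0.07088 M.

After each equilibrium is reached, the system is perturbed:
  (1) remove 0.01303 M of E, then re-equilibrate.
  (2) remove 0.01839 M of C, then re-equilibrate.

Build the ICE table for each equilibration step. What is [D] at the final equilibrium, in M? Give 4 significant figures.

[D]_eq = 0.02718 M

Q₀ = 7666 vs Keq = 1.9580e+04 ⇒ Q<K, forward
Step 1:
                   B          D          C          E
  init         0.383    0.03618    0.09433    0.07088
  Δ        -0.005263  -0.007894  -0.002631   0.005263
  eq          0.3777    0.02829     0.0917    0.07614
  solve Keq expr → x = 0.002631; check Q = 1.9580e+04
Then remove 0.01303 M of E.
Step 2:
                   B          D          C          E
  init        0.3777    0.02829     0.0917    0.06311
  Δ        -0.001794  -0.002691 -8.9712e-04   0.001794
  eq          0.3759    0.02559     0.0908    0.06491
  solve Keq expr → x = 8.9712e-04; check Q = 1.9580e+04
Then remove 0.01839 M of C.
Step 3:
                   B          D          C          E
  init        0.3759    0.02559    0.07241    0.06491
  Δ         0.001058   0.001587 5.2915e-04  -0.001058
  eq           0.377    0.02718    0.07294    0.06385
  solve Keq expr → x = -5.2915e-04; check Q = 1.9580e+04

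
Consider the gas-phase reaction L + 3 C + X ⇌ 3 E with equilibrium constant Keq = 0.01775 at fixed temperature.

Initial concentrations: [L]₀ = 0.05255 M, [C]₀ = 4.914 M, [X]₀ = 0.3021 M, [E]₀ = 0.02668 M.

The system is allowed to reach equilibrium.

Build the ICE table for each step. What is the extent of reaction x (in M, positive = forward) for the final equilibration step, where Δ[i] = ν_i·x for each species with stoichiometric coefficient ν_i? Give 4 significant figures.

x = 0.04438 M

Q₀ = 1.0082e-05 vs Keq = 0.01775 ⇒ Q<K, forward
Step 1:
                   L          C          X          E
  Initial    0.05255      4.914     0.3021    0.02668
  Change    -0.04438    -0.1331   -0.04438     0.1331
  Equil     0.008168      4.781     0.2577     0.1598
  solve Keq expr → x = 0.04438; check Q = 0.01775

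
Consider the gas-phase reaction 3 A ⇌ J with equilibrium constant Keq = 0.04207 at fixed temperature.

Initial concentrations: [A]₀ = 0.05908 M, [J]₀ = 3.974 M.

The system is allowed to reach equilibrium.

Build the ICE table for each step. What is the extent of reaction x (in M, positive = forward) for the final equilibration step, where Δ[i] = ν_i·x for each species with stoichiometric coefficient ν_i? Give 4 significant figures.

Q₀ = 1.9271e+04 vs Keq = 0.04207 ⇒ Q>K, reverse
Step 1:
                  A         J
  Initial   0.05908     3.974
  Change      3.927    -1.309
  Equil       3.986     2.665
  solve Keq expr → x = -1.309; check Q = 0.04207

x = -1.309 M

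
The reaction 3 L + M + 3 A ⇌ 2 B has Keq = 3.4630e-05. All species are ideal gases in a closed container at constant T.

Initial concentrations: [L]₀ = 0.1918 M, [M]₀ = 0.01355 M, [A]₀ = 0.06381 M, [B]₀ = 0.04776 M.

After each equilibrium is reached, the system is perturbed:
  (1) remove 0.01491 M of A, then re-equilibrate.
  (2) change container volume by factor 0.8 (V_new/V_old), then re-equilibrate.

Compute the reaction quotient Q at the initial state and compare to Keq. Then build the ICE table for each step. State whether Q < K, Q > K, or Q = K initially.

Q₀ = 9.1828e+04 vs Keq = 3.4630e-05 ⇒ Q>K, reverse
Step 1:
                   L          M          A          B
  init        0.1918    0.01355    0.06381    0.04776
  Δ          0.07163    0.02388    0.07163   -0.04775
  eq          0.2634    0.03743     0.1354 7.6722e-06
  solve Keq expr → x = -0.02388; check Q = 3.4630e-05
Then remove 0.01491 M of A.
Step 2:
                   L          M          A          B
  init        0.2634    0.03743     0.1205 7.6722e-06
  Δ       1.8467e-06 6.1556e-07 1.8467e-06 -1.2311e-06
  eq          0.2634    0.03743     0.1205 6.4411e-06
  solve Keq expr → x = -6.1556e-07; check Q = 3.4630e-05
Then change container volume by factor 0.8 (V_new/V_old).
Step 3:
                   L          M          A          B
  init        0.3293    0.04678     0.1507 8.0514e-06
  Δ       -9.0173e-06 -3.0058e-06 -9.0173e-06 6.0115e-06
  eq          0.3293    0.04678     0.1507 1.4063e-05
  solve Keq expr → x = 3.0058e-06; check Q = 3.4630e-05

Q₀ = 9.1828e+04; Q > K (proceeds reverse)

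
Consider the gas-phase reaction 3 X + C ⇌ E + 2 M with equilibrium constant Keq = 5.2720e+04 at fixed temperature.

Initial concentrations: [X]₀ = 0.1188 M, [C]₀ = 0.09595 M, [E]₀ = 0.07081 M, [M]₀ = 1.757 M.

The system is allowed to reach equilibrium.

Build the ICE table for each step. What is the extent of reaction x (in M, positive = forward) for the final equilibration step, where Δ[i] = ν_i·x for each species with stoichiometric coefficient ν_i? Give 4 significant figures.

x = 0.02502 M

Q₀ = 1359 vs Keq = 5.2720e+04 ⇒ Q<K, forward
Step 1:
                  X         C         E         M
  init       0.1188   0.09595   0.07081     1.757
  Δ        -0.07506  -0.02502   0.02502   0.05004
  eq        0.04374   0.07093   0.09583     1.807
  solve Keq expr → x = 0.02502; check Q = 5.2720e+04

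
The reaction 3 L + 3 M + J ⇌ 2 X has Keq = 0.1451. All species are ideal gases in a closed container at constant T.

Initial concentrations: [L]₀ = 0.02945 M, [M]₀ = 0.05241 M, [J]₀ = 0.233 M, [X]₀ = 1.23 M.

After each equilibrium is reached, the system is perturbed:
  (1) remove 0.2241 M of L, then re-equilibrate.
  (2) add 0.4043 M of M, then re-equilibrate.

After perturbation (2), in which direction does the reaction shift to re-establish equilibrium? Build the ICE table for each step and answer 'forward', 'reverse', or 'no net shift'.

Q₀ = 1.7659e+09 vs Keq = 0.1451 ⇒ Q>K, reverse
Step 1:
                   L          M          J          X
  I          0.02945    0.05241      0.233       1.23
  C             1.13       1.13     0.3765    -0.7531
  E            1.159      1.182     0.6095     0.4769
  solve Keq expr → x = -0.3765; check Q = 0.1451
Then remove 0.2241 M of L.
Step 2:
                   L          M          J          X
  I            0.935      1.182     0.6095     0.4769
  C          0.07132    0.07132    0.02377   -0.04754
  E            1.006      1.253     0.6333     0.4294
  solve Keq expr → x = -0.02377; check Q = 0.1451
Then add 0.4043 M of M.
Step 3:
                   L          M          J          X
  I            1.006      1.658     0.6333     0.4294
  C         -0.09945   -0.09945   -0.03315     0.0663
  E           0.9068      1.558     0.6002     0.4957
  solve Keq expr → x = 0.03315; check Q = 0.1451

Direction: forward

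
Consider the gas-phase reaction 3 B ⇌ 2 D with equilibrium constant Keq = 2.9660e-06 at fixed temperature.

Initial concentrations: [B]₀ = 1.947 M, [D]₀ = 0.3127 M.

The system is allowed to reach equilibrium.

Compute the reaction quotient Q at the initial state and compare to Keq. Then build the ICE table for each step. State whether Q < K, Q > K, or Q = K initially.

Q₀ = 0.01325; Q > K (proceeds reverse)

Q₀ = 0.01325 vs Keq = 2.9660e-06 ⇒ Q>K, reverse
Step 1:
                   B          D
  init         1.947     0.3127
  Δ           0.4594    -0.3063
  eq           2.406   0.006429
  solve Keq expr → x = -0.1531; check Q = 2.9660e-06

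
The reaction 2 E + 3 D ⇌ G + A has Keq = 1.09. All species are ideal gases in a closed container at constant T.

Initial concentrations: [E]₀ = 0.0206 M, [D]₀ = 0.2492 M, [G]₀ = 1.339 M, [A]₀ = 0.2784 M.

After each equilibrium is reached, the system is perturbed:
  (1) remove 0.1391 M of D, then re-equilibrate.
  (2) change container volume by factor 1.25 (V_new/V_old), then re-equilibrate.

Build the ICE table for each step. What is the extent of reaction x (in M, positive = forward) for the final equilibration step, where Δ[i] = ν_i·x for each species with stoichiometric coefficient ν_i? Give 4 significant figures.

Q₀ = 5.6764e+04 vs Keq = 1.09 ⇒ Q>K, reverse
Step 1:
                   E          D          G          A
  I           0.0206     0.2492      1.339     0.2784
  C           0.3833     0.5749    -0.1916    -0.1916
  E           0.4039     0.8241      1.147    0.08675
  solve Keq expr → x = -0.1916; check Q = 1.09
Then remove 0.1391 M of D.
Step 2:
                   E          D          G          A
  I           0.4039      0.685      1.147    0.08675
  C          0.03096    0.04644   -0.01548   -0.01548
  E           0.4349     0.7315      1.132    0.07127
  solve Keq expr → x = -0.01548; check Q = 1.09
Then change container volume by factor 1.25 (V_new/V_old).
Step 3:
                   E          D          G          A
  I           0.3479     0.5852     0.9055    0.05702
  C          0.02838    0.04257   -0.01419   -0.01419
  E           0.3763     0.6278     0.8913    0.04283
  solve Keq expr → x = -0.01419; check Q = 1.09

x = -0.01419 M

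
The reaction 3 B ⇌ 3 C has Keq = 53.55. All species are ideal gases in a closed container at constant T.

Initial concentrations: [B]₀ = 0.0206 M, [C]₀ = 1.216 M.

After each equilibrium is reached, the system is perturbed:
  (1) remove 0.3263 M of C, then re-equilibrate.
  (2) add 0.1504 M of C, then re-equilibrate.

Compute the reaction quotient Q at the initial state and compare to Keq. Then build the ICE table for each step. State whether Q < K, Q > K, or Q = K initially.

Q₀ = 2.0568e+05; Q > K (proceeds reverse)

Q₀ = 2.0568e+05 vs Keq = 53.55 ⇒ Q>K, reverse
Step 1:
                  B         C
  init       0.0206     1.216
  Δ          0.2387   -0.2387
  eq         0.2593    0.9773
  solve Keq expr → x = -0.07956; check Q = 53.55
Then remove 0.3263 M of C.
Step 2:
                  B         C
  init       0.2593     0.651
  Δ        -0.06842   0.06842
  eq         0.1909    0.7194
  solve Keq expr → x = 0.02281; check Q = 53.55
Then add 0.1504 M of C.
Step 3:
                  B         C
  init       0.1909    0.8698
  Δ         0.03154  -0.03154
  eq         0.2224    0.8383
  solve Keq expr → x = -0.01051; check Q = 53.55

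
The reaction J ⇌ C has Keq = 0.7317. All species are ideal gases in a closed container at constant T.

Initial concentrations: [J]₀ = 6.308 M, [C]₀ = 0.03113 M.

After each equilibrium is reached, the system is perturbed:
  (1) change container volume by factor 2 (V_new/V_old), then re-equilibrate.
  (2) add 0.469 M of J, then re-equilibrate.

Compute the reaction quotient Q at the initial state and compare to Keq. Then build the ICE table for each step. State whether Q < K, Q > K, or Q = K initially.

Q₀ = 0.004935; Q < K (proceeds forward)

Q₀ = 0.004935 vs Keq = 0.7317 ⇒ Q<K, forward
Step 1:
                  J         C
  init        6.308   0.03113
  Δ          -2.647     2.647
  eq          3.661     2.678
  solve Keq expr → x = 2.647; check Q = 0.7317
Then change container volume by factor 2 (V_new/V_old).
Step 2:
                  J         C
  init         1.83     1.339
  Δ               0         0
  eq           1.83     1.339
  solve Keq expr → x = 0; check Q = 0.7317
Then add 0.469 M of J.
Step 3:
                  J         C
  init        2.299     1.339
  Δ         -0.1982    0.1982
  eq          2.101     1.537
  solve Keq expr → x = 0.1982; check Q = 0.7317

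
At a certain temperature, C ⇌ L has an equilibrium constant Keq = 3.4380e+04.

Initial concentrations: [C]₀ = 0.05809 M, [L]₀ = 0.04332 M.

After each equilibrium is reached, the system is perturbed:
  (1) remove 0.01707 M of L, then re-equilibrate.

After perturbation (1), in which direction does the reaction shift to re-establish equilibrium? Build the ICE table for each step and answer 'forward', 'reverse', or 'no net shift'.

Direction: forward

Q₀ = 0.7457 vs Keq = 3.4380e+04 ⇒ Q<K, forward
Step 1:
                  C         L
  Initial   0.05809   0.04332
  Change   -0.05809   0.05809
  Equil   2.9496e-06    0.1014
  solve Keq expr → x = 0.05809; check Q = 3.4380e+04
Then remove 0.01707 M of L.
Step 2:
                  C         L
  Initial 2.9496e-06   0.08434
  Change  -4.9650e-07 4.9650e-07
  Equil   2.4531e-06   0.08434
  solve Keq expr → x = 4.9650e-07; check Q = 3.4380e+04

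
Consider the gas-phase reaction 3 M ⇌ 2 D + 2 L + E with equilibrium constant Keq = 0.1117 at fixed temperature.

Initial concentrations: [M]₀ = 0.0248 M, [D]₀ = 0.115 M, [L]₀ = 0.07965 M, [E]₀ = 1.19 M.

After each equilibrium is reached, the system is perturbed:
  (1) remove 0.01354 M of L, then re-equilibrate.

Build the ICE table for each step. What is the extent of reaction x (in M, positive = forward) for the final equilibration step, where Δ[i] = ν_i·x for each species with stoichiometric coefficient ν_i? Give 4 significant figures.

Q₀ = 6.546 vs Keq = 0.1117 ⇒ Q>K, reverse
Step 1:
                  M         D         L         E
  init       0.0248     0.115   0.07965      1.19
  Δ         0.03811  -0.02541  -0.02541   -0.0127
  eq        0.06291   0.08959   0.05424     1.177
  solve Keq expr → x = -0.0127; check Q = 0.1117
Then remove 0.01354 M of L.
Step 2:
                  M         D         L         E
  init      0.06291   0.08959    0.0407     1.177
  Δ        -0.00597   0.00398   0.00398   0.00199
  eq        0.05694   0.09357   0.04468     1.179
  solve Keq expr → x = 0.00199; check Q = 0.1117

x = 0.00199 M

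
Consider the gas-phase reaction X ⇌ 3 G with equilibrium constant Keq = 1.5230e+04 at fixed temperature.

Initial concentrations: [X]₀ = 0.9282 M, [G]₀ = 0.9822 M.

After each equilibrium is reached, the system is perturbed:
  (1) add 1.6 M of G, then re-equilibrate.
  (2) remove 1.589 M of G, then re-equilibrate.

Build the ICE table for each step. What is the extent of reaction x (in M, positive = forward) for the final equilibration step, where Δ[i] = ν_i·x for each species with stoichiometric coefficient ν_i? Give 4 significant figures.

Q₀ = 1.021 vs Keq = 1.5230e+04 ⇒ Q<K, forward
Step 1:
                   X          G
  Initial     0.9282     0.9822
  Change     -0.9247      2.774
  Equil      0.00348      3.756
  solve Keq expr → x = 0.9247; check Q = 1.5230e+04
Then add 1.6 M of G.
Step 2:
                   X          G
  Initial    0.00348      5.356
  Change      0.0065    -0.0195
  Equil     0.009981      5.337
  solve Keq expr → x = -0.0065; check Q = 1.5230e+04
Then remove 1.589 M of G.
Step 3:
                   X          G
  Initial   0.009981      3.748
  Change    -0.00647    0.01941
  Equil     0.003511      3.767
  solve Keq expr → x = 0.00647; check Q = 1.5230e+04

x = 0.00647 M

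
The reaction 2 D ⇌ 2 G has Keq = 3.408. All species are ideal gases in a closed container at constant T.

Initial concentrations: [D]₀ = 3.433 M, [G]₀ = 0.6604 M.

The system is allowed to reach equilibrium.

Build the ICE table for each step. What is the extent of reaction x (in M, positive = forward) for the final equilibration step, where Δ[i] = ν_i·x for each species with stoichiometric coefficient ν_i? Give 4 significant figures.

Q₀ = 0.03701 vs Keq = 3.408 ⇒ Q<K, forward
Step 1:
                    D           G
  init          3.433      0.6604
  Δ            -1.995       1.995
  eq            1.438       2.655
  solve Keq expr → x = 0.9974; check Q = 3.408

x = 0.9974 M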